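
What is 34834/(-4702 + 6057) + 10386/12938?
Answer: 232377661/8765495 ≈ 26.510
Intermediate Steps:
34834/(-4702 + 6057) + 10386/12938 = 34834/1355 + 10386*(1/12938) = 34834*(1/1355) + 5193/6469 = 34834/1355 + 5193/6469 = 232377661/8765495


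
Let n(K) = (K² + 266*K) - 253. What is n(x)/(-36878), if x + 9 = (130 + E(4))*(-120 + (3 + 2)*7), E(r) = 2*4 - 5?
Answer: -124996819/36878 ≈ -3389.5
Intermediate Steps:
E(r) = 3 (E(r) = 8 - 5 = 3)
x = -11314 (x = -9 + (130 + 3)*(-120 + (3 + 2)*7) = -9 + 133*(-120 + 5*7) = -9 + 133*(-120 + 35) = -9 + 133*(-85) = -9 - 11305 = -11314)
n(K) = -253 + K² + 266*K
n(x)/(-36878) = (-253 + (-11314)² + 266*(-11314))/(-36878) = (-253 + 128006596 - 3009524)*(-1/36878) = 124996819*(-1/36878) = -124996819/36878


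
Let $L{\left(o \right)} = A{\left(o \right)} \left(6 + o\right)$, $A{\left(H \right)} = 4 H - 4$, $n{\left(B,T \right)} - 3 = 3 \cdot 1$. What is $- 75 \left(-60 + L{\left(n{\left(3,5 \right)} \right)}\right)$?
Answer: $-13500$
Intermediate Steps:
$n{\left(B,T \right)} = 6$ ($n{\left(B,T \right)} = 3 + 3 \cdot 1 = 3 + 3 = 6$)
$A{\left(H \right)} = -4 + 4 H$
$L{\left(o \right)} = \left(-4 + 4 o\right) \left(6 + o\right)$
$- 75 \left(-60 + L{\left(n{\left(3,5 \right)} \right)}\right) = - 75 \left(-60 + 4 \left(-1 + 6\right) \left(6 + 6\right)\right) = - 75 \left(-60 + 4 \cdot 5 \cdot 12\right) = - 75 \left(-60 + 240\right) = \left(-75\right) 180 = -13500$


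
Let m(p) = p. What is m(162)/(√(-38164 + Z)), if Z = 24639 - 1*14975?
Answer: -27*I*√285/475 ≈ -0.95961*I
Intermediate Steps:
Z = 9664 (Z = 24639 - 14975 = 9664)
m(162)/(√(-38164 + Z)) = 162/(√(-38164 + 9664)) = 162/(√(-28500)) = 162/((10*I*√285)) = 162*(-I*√285/2850) = -27*I*√285/475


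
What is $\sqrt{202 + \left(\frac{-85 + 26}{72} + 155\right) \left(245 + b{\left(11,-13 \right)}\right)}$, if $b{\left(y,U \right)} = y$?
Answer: $\frac{5 \sqrt{14282}}{3} \approx 199.18$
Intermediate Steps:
$\sqrt{202 + \left(\frac{-85 + 26}{72} + 155\right) \left(245 + b{\left(11,-13 \right)}\right)} = \sqrt{202 + \left(\frac{-85 + 26}{72} + 155\right) \left(245 + 11\right)} = \sqrt{202 + \left(\left(-59\right) \frac{1}{72} + 155\right) 256} = \sqrt{202 + \left(- \frac{59}{72} + 155\right) 256} = \sqrt{202 + \frac{11101}{72} \cdot 256} = \sqrt{202 + \frac{355232}{9}} = \sqrt{\frac{357050}{9}} = \frac{5 \sqrt{14282}}{3}$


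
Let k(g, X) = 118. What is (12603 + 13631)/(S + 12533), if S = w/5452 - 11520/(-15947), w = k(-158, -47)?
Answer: 1140431908148/544860929619 ≈ 2.0931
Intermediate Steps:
w = 118
S = 32344393/43471522 (S = 118/5452 - 11520/(-15947) = 118*(1/5452) - 11520*(-1/15947) = 59/2726 + 11520/15947 = 32344393/43471522 ≈ 0.74404)
(12603 + 13631)/(S + 12533) = (12603 + 13631)/(32344393/43471522 + 12533) = 26234/(544860929619/43471522) = 26234*(43471522/544860929619) = 1140431908148/544860929619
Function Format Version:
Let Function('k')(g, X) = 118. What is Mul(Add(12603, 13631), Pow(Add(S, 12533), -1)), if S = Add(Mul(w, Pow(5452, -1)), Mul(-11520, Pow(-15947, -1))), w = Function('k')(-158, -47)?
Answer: Rational(1140431908148, 544860929619) ≈ 2.0931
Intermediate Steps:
w = 118
S = Rational(32344393, 43471522) (S = Add(Mul(118, Pow(5452, -1)), Mul(-11520, Pow(-15947, -1))) = Add(Mul(118, Rational(1, 5452)), Mul(-11520, Rational(-1, 15947))) = Add(Rational(59, 2726), Rational(11520, 15947)) = Rational(32344393, 43471522) ≈ 0.74404)
Mul(Add(12603, 13631), Pow(Add(S, 12533), -1)) = Mul(Add(12603, 13631), Pow(Add(Rational(32344393, 43471522), 12533), -1)) = Mul(26234, Pow(Rational(544860929619, 43471522), -1)) = Mul(26234, Rational(43471522, 544860929619)) = Rational(1140431908148, 544860929619)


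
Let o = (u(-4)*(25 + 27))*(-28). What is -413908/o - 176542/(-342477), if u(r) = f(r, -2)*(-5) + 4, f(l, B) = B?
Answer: 36338150561/1745262792 ≈ 20.821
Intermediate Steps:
u(r) = 14 (u(r) = -2*(-5) + 4 = 10 + 4 = 14)
o = -20384 (o = (14*(25 + 27))*(-28) = (14*52)*(-28) = 728*(-28) = -20384)
-413908/o - 176542/(-342477) = -413908/(-20384) - 176542/(-342477) = -413908*(-1/20384) - 176542*(-1/342477) = 103477/5096 + 176542/342477 = 36338150561/1745262792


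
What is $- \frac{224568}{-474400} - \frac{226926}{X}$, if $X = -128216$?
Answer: $\frac{532995723}{237600275} \approx 2.2432$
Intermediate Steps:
$- \frac{224568}{-474400} - \frac{226926}{X} = - \frac{224568}{-474400} - \frac{226926}{-128216} = \left(-224568\right) \left(- \frac{1}{474400}\right) - - \frac{113463}{64108} = \frac{28071}{59300} + \frac{113463}{64108} = \frac{532995723}{237600275}$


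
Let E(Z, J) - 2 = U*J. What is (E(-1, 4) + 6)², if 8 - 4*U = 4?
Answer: 144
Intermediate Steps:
U = 1 (U = 2 - ¼*4 = 2 - 1 = 1)
E(Z, J) = 2 + J (E(Z, J) = 2 + 1*J = 2 + J)
(E(-1, 4) + 6)² = ((2 + 4) + 6)² = (6 + 6)² = 12² = 144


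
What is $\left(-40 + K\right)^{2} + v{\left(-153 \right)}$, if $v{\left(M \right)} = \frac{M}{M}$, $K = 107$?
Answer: $4490$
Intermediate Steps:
$v{\left(M \right)} = 1$
$\left(-40 + K\right)^{2} + v{\left(-153 \right)} = \left(-40 + 107\right)^{2} + 1 = 67^{2} + 1 = 4489 + 1 = 4490$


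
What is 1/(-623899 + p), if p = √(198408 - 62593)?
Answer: -623899/389249826386 - √135815/389249826386 ≈ -1.6038e-6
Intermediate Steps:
p = √135815 ≈ 368.53
1/(-623899 + p) = 1/(-623899 + √135815)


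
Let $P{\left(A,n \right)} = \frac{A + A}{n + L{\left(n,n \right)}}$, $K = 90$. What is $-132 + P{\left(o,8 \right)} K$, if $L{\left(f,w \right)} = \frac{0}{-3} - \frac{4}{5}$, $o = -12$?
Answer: $-432$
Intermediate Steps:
$L{\left(f,w \right)} = - \frac{4}{5}$ ($L{\left(f,w \right)} = 0 \left(- \frac{1}{3}\right) - \frac{4}{5} = 0 - \frac{4}{5} = - \frac{4}{5}$)
$P{\left(A,n \right)} = \frac{2 A}{- \frac{4}{5} + n}$ ($P{\left(A,n \right)} = \frac{A + A}{n - \frac{4}{5}} = \frac{2 A}{- \frac{4}{5} + n}$)
$-132 + P{\left(o,8 \right)} K = -132 + 10 \left(-12\right) \frac{1}{-4 + 5 \cdot 8} \cdot 90 = -132 + 10 \left(-12\right) \frac{1}{-4 + 40} \cdot 90 = -132 + 10 \left(-12\right) \frac{1}{36} \cdot 90 = -132 - 300 = -432$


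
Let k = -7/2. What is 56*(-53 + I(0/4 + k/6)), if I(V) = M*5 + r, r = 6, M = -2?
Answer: -3192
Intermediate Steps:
k = -7/2 (k = -7*½ = -7/2 ≈ -3.5000)
I(V) = -4 (I(V) = -2*5 + 6 = -10 + 6 = -4)
56*(-53 + I(0/4 + k/6)) = 56*(-53 - 4) = 56*(-57) = -3192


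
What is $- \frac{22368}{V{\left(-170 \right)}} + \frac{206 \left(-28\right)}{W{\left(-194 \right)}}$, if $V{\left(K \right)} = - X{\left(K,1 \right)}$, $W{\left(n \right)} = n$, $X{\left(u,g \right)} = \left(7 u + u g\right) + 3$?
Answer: $\frac{1743892}{131629} \approx 13.249$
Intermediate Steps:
$X{\left(u,g \right)} = 3 + 7 u + g u$ ($X{\left(u,g \right)} = \left(7 u + g u\right) + 3 = 3 + 7 u + g u$)
$V{\left(K \right)} = -3 - 8 K$ ($V{\left(K \right)} = - (3 + 7 K + 1 K) = - (3 + 7 K + K) = - (3 + 8 K) = -3 - 8 K$)
$- \frac{22368}{V{\left(-170 \right)}} + \frac{206 \left(-28\right)}{W{\left(-194 \right)}} = - \frac{22368}{-3 - -1360} + \frac{206 \left(-28\right)}{-194} = - \frac{22368}{-3 + 1360} - - \frac{2884}{97} = - \frac{22368}{1357} + \frac{2884}{97} = \frac{1743892}{131629}$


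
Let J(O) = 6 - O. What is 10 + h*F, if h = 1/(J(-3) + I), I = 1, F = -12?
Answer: 44/5 ≈ 8.8000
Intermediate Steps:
h = ⅒ (h = 1/((6 - 1*(-3)) + 1) = 1/((6 + 3) + 1) = 1/(9 + 1) = 1/10 = ⅒ ≈ 0.10000)
10 + h*F = 10 + (⅒)*(-12) = 10 - 6/5 = 44/5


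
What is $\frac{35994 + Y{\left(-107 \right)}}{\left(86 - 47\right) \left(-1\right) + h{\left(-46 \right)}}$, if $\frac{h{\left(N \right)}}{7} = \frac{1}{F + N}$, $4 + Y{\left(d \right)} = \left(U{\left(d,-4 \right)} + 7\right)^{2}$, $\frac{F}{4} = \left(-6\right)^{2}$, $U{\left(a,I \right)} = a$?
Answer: $- \frac{128772}{109} \approx -1181.4$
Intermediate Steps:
$F = 144$ ($F = 4 \left(-6\right)^{2} = 4 \cdot 36 = 144$)
$Y{\left(d \right)} = -4 + \left(7 + d\right)^{2}$ ($Y{\left(d \right)} = -4 + \left(d + 7\right)^{2} = -4 + \left(7 + d\right)^{2}$)
$h{\left(N \right)} = \frac{7}{144 + N}$
$\frac{35994 + Y{\left(-107 \right)}}{\left(86 - 47\right) \left(-1\right) + h{\left(-46 \right)}} = \frac{35994 - \left(4 - \left(7 - 107\right)^{2}\right)}{\left(86 - 47\right) \left(-1\right) + \frac{7}{144 - 46}} = \frac{35994 - \left(4 - \left(-100\right)^{2}\right)}{39 \left(-1\right) + \frac{7}{98}} = \frac{35994 + \left(-4 + 10000\right)}{-39 + 7 \cdot \frac{1}{98}} = \frac{35994 + 9996}{-39 + \frac{1}{14}} = \frac{45990}{- \frac{545}{14}} = 45990 \left(- \frac{14}{545}\right) = - \frac{128772}{109}$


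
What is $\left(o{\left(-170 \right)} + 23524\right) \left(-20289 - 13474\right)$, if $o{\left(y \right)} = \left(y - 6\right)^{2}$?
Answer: $-1840083500$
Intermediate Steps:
$o{\left(y \right)} = \left(-6 + y\right)^{2}$
$\left(o{\left(-170 \right)} + 23524\right) \left(-20289 - 13474\right) = \left(\left(-6 - 170\right)^{2} + 23524\right) \left(-20289 - 13474\right) = \left(\left(-176\right)^{2} + 23524\right) \left(-33763\right) = \left(30976 + 23524\right) \left(-33763\right) = 54500 \left(-33763\right) = -1840083500$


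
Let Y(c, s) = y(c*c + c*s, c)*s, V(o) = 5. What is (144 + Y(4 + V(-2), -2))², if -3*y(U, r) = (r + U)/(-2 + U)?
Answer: 78004224/3721 ≈ 20963.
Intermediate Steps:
y(U, r) = -(U + r)/(3*(-2 + U)) (y(U, r) = -(r + U)/(3*(-2 + U)) = -(U + r)/(3*(-2 + U)))
Y(c, s) = s*(-c - c² - c*s)/(3*(-2 + c² + c*s)) (Y(c, s) = ((-(c*c + c*s) - c)/(3*(-2 + (c*c + c*s))))*s = ((-(c² + c*s) - c)/(3*(-2 + (c² + c*s))))*s = (((-c² - c*s) - c)/(3*(-2 + c² + c*s)))*s = ((-c - c² - c*s)/(3*(-2 + c² + c*s)))*s = s*(-c - c² - c*s)/(3*(-2 + c² + c*s)))
(144 + Y(4 + V(-2), -2))² = (144 - 1*(4 + 5)*(-2)*(1 + (4 + 5) - 2)/(-6 + 3*(4 + 5)*((4 + 5) - 2)))² = (144 - 1*9*(-2)*(1 + 9 - 2)/(-6 + 3*9*(9 - 2)))² = (144 - 1*9*(-2)*8/(-6 + 3*9*7))² = (144 - 1*9*(-2)*8/(-6 + 189))² = (144 - 1*9*(-2)*8/183)² = (144 - 1*9*(-2)*1/183*8)² = (144 + 48/61)² = (8832/61)² = 78004224/3721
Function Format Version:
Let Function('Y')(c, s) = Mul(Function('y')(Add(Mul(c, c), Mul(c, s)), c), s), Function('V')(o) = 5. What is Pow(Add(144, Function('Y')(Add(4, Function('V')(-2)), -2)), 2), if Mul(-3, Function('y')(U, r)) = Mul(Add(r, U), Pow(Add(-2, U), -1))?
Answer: Rational(78004224, 3721) ≈ 20963.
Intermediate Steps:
Function('y')(U, r) = Mul(Rational(-1, 3), Pow(Add(-2, U), -1), Add(U, r)) (Function('y')(U, r) = Mul(Rational(-1, 3), Mul(Add(r, U), Pow(Add(-2, U), -1))) = Mul(Rational(-1, 3), Mul(Add(U, r), Pow(Add(-2, U), -1))) = Mul(Rational(-1, 3), Mul(Pow(Add(-2, U), -1), Add(U, r))) = Mul(Rational(-1, 3), Pow(Add(-2, U), -1), Add(U, r)))
Function('Y')(c, s) = Mul(Rational(1, 3), s, Pow(Add(-2, Pow(c, 2), Mul(c, s)), -1), Add(Mul(-1, c), Mul(-1, Pow(c, 2)), Mul(-1, c, s))) (Function('Y')(c, s) = Mul(Mul(Rational(1, 3), Pow(Add(-2, Add(Mul(c, c), Mul(c, s))), -1), Add(Mul(-1, Add(Mul(c, c), Mul(c, s))), Mul(-1, c))), s) = Mul(Mul(Rational(1, 3), Pow(Add(-2, Add(Pow(c, 2), Mul(c, s))), -1), Add(Mul(-1, Add(Pow(c, 2), Mul(c, s))), Mul(-1, c))), s) = Mul(Mul(Rational(1, 3), Pow(Add(-2, Pow(c, 2), Mul(c, s)), -1), Add(Add(Mul(-1, Pow(c, 2)), Mul(-1, c, s)), Mul(-1, c))), s) = Mul(Mul(Rational(1, 3), Pow(Add(-2, Pow(c, 2), Mul(c, s)), -1), Add(Mul(-1, c), Mul(-1, Pow(c, 2)), Mul(-1, c, s))), s) = Mul(Rational(1, 3), s, Pow(Add(-2, Pow(c, 2), Mul(c, s)), -1), Add(Mul(-1, c), Mul(-1, Pow(c, 2)), Mul(-1, c, s))))
Pow(Add(144, Function('Y')(Add(4, Function('V')(-2)), -2)), 2) = Pow(Add(144, Mul(-1, Add(4, 5), -2, Pow(Add(-6, Mul(3, Add(4, 5), Add(Add(4, 5), -2))), -1), Add(1, Add(4, 5), -2))), 2) = Pow(Add(144, Mul(-1, 9, -2, Pow(Add(-6, Mul(3, 9, Add(9, -2))), -1), Add(1, 9, -2))), 2) = Pow(Add(144, Mul(-1, 9, -2, Pow(Add(-6, Mul(3, 9, 7)), -1), 8)), 2) = Pow(Add(144, Mul(-1, 9, -2, Pow(Add(-6, 189), -1), 8)), 2) = Pow(Add(144, Mul(-1, 9, -2, Pow(183, -1), 8)), 2) = Pow(Add(144, Mul(-1, 9, -2, Rational(1, 183), 8)), 2) = Pow(Add(144, Rational(48, 61)), 2) = Pow(Rational(8832, 61), 2) = Rational(78004224, 3721)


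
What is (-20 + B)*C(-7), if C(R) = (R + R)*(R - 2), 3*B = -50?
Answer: -4620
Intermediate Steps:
B = -50/3 (B = (⅓)*(-50) = -50/3 ≈ -16.667)
C(R) = 2*R*(-2 + R) (C(R) = (2*R)*(-2 + R) = 2*R*(-2 + R))
(-20 + B)*C(-7) = (-20 - 50/3)*(2*(-7)*(-2 - 7)) = -220*(-7)*(-9)/3 = -110/3*126 = -4620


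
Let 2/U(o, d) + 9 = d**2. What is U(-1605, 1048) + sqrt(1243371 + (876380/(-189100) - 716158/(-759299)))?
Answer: 2/1098295 + 12*sqrt(445026296974074265550345)/7179172045 ≈ 1115.1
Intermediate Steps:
U(o, d) = 2/(-9 + d**2)
U(-1605, 1048) + sqrt(1243371 + (876380/(-189100) - 716158/(-759299))) = 2/(-9 + 1048**2) + sqrt(1243371 + (876380/(-189100) - 716158/(-759299))) = 2/(-9 + 1098304) + sqrt(1243371 + (876380*(-1/189100) - 716158*(-1/759299))) = 2/1098295 + sqrt(1243371 + (-43819/9455 + 716158/759299)) = 2*(1/1098295) + sqrt(1243371 - 26500448991/7179172045) = 2/1098295 + sqrt(8926347824314704/7179172045) = 2/1098295 + 12*sqrt(445026296974074265550345)/7179172045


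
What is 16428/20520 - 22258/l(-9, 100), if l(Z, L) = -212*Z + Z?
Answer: -1313387/120270 ≈ -10.920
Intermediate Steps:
l(Z, L) = -211*Z
16428/20520 - 22258/l(-9, 100) = 16428/20520 - 22258/((-211*(-9))) = 16428*(1/20520) - 22258/1899 = 1369/1710 - 22258*1/1899 = 1369/1710 - 22258/1899 = -1313387/120270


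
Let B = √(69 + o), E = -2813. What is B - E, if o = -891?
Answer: 2813 + I*√822 ≈ 2813.0 + 28.671*I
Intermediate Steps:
B = I*√822 (B = √(69 - 891) = √(-822) = I*√822 ≈ 28.671*I)
B - E = I*√822 - 1*(-2813) = I*√822 + 2813 = 2813 + I*√822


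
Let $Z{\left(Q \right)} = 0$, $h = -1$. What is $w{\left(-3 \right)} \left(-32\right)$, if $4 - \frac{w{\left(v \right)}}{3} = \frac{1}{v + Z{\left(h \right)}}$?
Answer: $-416$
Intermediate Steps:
$w{\left(v \right)} = 12 - \frac{3}{v}$ ($w{\left(v \right)} = 12 - \frac{3}{v + 0} = 12 - \frac{3}{v}$)
$w{\left(-3 \right)} \left(-32\right) = \left(12 - \frac{3}{-3}\right) \left(-32\right) = \left(12 - -1\right) \left(-32\right) = \left(12 + 1\right) \left(-32\right) = 13 \left(-32\right) = -416$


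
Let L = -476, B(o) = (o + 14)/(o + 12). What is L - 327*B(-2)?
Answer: -4342/5 ≈ -868.40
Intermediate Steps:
B(o) = (14 + o)/(12 + o)
L - 327*B(-2) = -476 - 327*(14 - 2)/(12 - 2) = -476 - 327*12/10 = -476 - 327*6/5 = -476 - 1962/5 = -4342/5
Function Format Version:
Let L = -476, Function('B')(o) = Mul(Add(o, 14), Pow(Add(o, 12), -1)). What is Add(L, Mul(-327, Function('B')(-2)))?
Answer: Rational(-4342, 5) ≈ -868.40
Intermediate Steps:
Function('B')(o) = Mul(Pow(Add(12, o), -1), Add(14, o)) (Function('B')(o) = Mul(Add(14, o), Pow(Add(12, o), -1)) = Mul(Pow(Add(12, o), -1), Add(14, o)))
Add(L, Mul(-327, Function('B')(-2))) = Add(-476, Mul(-327, Mul(Pow(Add(12, -2), -1), Add(14, -2)))) = Add(-476, Mul(-327, Mul(Pow(10, -1), 12))) = Add(-476, Mul(-327, Mul(Rational(1, 10), 12))) = Add(-476, Mul(-327, Rational(6, 5))) = Add(-476, Rational(-1962, 5)) = Rational(-4342, 5)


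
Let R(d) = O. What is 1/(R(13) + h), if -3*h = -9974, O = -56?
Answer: 3/9806 ≈ 0.00030594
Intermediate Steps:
R(d) = -56
h = 9974/3 (h = -⅓*(-9974) = 9974/3 ≈ 3324.7)
1/(R(13) + h) = 1/(-56 + 9974/3) = 1/(9806/3) = 3/9806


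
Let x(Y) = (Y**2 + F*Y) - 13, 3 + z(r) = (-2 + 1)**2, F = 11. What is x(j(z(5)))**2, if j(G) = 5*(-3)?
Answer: 2209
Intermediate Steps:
z(r) = -2 (z(r) = -3 + (-2 + 1)**2 = -3 + (-1)**2 = -3 + 1 = -2)
j(G) = -15
x(Y) = -13 + Y**2 + 11*Y (x(Y) = (Y**2 + 11*Y) - 13 = -13 + Y**2 + 11*Y)
x(j(z(5)))**2 = (-13 + (-15)**2 + 11*(-15))**2 = (-13 + 225 - 165)**2 = 47**2 = 2209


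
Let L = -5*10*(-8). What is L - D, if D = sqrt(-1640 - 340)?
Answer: 400 - 6*I*sqrt(55) ≈ 400.0 - 44.497*I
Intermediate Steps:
L = 400 (L = -50*(-8) = 400)
D = 6*I*sqrt(55) (D = sqrt(-1980) = 6*I*sqrt(55) ≈ 44.497*I)
L - D = 400 - 6*I*sqrt(55)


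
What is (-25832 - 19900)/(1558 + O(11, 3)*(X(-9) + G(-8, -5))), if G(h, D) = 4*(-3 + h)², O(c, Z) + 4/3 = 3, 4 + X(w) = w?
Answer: -15244/781 ≈ -19.519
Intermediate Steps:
X(w) = -4 + w
O(c, Z) = 5/3 (O(c, Z) = -4/3 + 3 = 5/3)
(-25832 - 19900)/(1558 + O(11, 3)*(X(-9) + G(-8, -5))) = (-25832 - 19900)/(1558 + 5*((-4 - 9) + 4*(-3 - 8)²)/3) = -45732/(1558 + 5*(-13 + 4*(-11)²)/3) = -45732/(1558 + 5*(-13 + 4*121)/3) = -45732/(1558 + 5*(-13 + 484)/3) = -45732/(1558 + (5/3)*471) = -45732/(1558 + 785) = -45732/2343 = -45732*1/2343 = -15244/781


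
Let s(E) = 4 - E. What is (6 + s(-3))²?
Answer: 169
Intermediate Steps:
(6 + s(-3))² = (6 + (4 - 1*(-3)))² = (6 + (4 + 3))² = (6 + 7)² = 13² = 169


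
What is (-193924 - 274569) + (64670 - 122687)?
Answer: -526510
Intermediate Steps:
(-193924 - 274569) + (64670 - 122687) = -468493 - 58017 = -526510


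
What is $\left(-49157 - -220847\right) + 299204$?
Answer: $470894$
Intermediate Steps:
$\left(-49157 - -220847\right) + 299204 = \left(-49157 + 220847\right) + 299204 = 171690 + 299204 = 470894$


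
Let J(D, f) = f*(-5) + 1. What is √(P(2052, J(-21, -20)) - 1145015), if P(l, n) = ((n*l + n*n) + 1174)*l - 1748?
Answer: √447475841 ≈ 21154.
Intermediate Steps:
J(D, f) = 1 - 5*f (J(D, f) = -5*f + 1 = 1 - 5*f)
P(l, n) = -1748 + l*(1174 + n² + l*n) (P(l, n) = ((l*n + n²) + 1174)*l - 1748 = ((n² + l*n) + 1174)*l - 1748 = (1174 + n² + l*n)*l - 1748 = l*(1174 + n² + l*n) - 1748 = -1748 + l*(1174 + n² + l*n))
√(P(2052, J(-21, -20)) - 1145015) = √((-1748 + 1174*2052 + 2052*(1 - 5*(-20))² + (1 - 5*(-20))*2052²) - 1145015) = √((-1748 + 2409048 + 2052*(1 + 100)² + (1 + 100)*4210704) - 1145015) = √((-1748 + 2409048 + 2052*101² + 101*4210704) - 1145015) = √((-1748 + 2409048 + 2052*10201 + 425281104) - 1145015) = √((-1748 + 2409048 + 20932452 + 425281104) - 1145015) = √(448620856 - 1145015) = √447475841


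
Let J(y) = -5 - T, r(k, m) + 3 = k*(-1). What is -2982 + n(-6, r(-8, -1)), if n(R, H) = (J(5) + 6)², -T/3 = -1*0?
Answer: -2981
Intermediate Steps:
r(k, m) = -3 - k (r(k, m) = -3 + k*(-1) = -3 - k)
T = 0 (T = -(-3)*0 = -3*0 = 0)
J(y) = -5 (J(y) = -5 - 1*0 = -5 + 0 = -5)
n(R, H) = 1 (n(R, H) = (-5 + 6)² = 1² = 1)
-2982 + n(-6, r(-8, -1)) = -2982 + 1 = -2981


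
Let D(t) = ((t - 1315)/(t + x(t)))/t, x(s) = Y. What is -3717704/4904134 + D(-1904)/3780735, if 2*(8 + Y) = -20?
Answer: -8572749302642833011/11308568760628575520 ≈ -0.75808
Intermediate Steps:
Y = -18 (Y = -8 + (½)*(-20) = -8 - 10 = -18)
x(s) = -18
D(t) = (-1315 + t)/(t*(-18 + t)) (D(t) = ((t - 1315)/(t - 18))/t = ((-1315 + t)/(-18 + t))/t = (-1315 + t)/(t*(-18 + t)))
-3717704/4904134 + D(-1904)/3780735 = -3717704/4904134 + ((-1315 - 1904)/((-1904)*(-18 - 1904)))/3780735 = -3717704*1/4904134 - 1/1904*(-3219)/(-1922)*(1/3780735) = -1858852/2452067 - 1/1904*(-1/1922)*(-3219)*(1/3780735) = -1858852/2452067 - 3219/3659488*1/3780735 = -1858852/2452067 - 1073/4611851454560 = -8572749302642833011/11308568760628575520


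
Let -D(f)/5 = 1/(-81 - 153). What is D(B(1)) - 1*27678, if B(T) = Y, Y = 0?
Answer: -6476647/234 ≈ -27678.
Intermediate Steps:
B(T) = 0
D(f) = 5/234 (D(f) = -5/(-81 - 153) = -5/(-234) = -5*(-1/234) = 5/234)
D(B(1)) - 1*27678 = 5/234 - 1*27678 = 5/234 - 27678 = -6476647/234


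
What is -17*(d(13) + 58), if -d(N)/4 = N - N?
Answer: -986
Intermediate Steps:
d(N) = 0 (d(N) = -4*(N - N) = -4*0 = 0)
-17*(d(13) + 58) = -17*(0 + 58) = -17*58 = -986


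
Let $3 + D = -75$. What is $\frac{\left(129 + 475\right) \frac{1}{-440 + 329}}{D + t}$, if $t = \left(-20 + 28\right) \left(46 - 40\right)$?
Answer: $\frac{302}{1665} \approx 0.18138$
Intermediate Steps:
$D = -78$ ($D = -3 - 75 = -78$)
$t = 48$ ($t = 8 \cdot 6 = 48$)
$\frac{\left(129 + 475\right) \frac{1}{-440 + 329}}{D + t} = \frac{\left(129 + 475\right) \frac{1}{-440 + 329}}{-78 + 48} = \frac{604 \frac{1}{-111}}{-30} = - \frac{604 \left(- \frac{1}{111}\right)}{30} = \left(- \frac{1}{30}\right) \left(- \frac{604}{111}\right) = \frac{302}{1665}$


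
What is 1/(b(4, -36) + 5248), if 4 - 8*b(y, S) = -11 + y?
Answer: 8/41995 ≈ 0.00019050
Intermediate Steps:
b(y, S) = 15/8 - y/8 (b(y, S) = ½ - (-11 + y)/8 = ½ + (11/8 - y/8) = 15/8 - y/8)
1/(b(4, -36) + 5248) = 1/((15/8 - ⅛*4) + 5248) = 1/((15/8 - ½) + 5248) = 1/(11/8 + 5248) = 1/(41995/8) = 8/41995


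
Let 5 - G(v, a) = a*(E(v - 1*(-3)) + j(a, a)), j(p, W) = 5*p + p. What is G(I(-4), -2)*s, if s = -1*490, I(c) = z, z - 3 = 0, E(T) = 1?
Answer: 8330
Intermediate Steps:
z = 3 (z = 3 + 0 = 3)
I(c) = 3
j(p, W) = 6*p
s = -490
G(v, a) = 5 - a*(1 + 6*a)
G(I(-4), -2)*s = (5 - 1*(-2) - 6*(-2)²)*(-490) = (5 + 2 - 6*4)*(-490) = (5 + 2 - 24)*(-490) = -17*(-490) = 8330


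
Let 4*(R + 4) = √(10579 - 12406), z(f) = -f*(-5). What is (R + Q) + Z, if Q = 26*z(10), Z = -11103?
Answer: -9807 + 3*I*√203/4 ≈ -9807.0 + 10.686*I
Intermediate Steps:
z(f) = 5*f
R = -4 + 3*I*√203/4 (R = -4 + √(10579 - 12406)/4 = -4 + √(-1827)/4 = -4 + (3*I*√203)/4 = -4 + 3*I*√203/4 ≈ -4.0 + 10.686*I)
Q = 1300 (Q = 26*(5*10) = 26*50 = 1300)
(R + Q) + Z = ((-4 + 3*I*√203/4) + 1300) - 11103 = (1296 + 3*I*√203/4) - 11103 = -9807 + 3*I*√203/4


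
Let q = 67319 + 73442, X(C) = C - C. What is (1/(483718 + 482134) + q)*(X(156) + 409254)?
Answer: 27819919190036871/482926 ≈ 5.7607e+10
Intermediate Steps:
X(C) = 0
q = 140761
(1/(483718 + 482134) + q)*(X(156) + 409254) = (1/(483718 + 482134) + 140761)*(0 + 409254) = (1/965852 + 140761)*409254 = (135954293373/965852)*409254 = 27819919190036871/482926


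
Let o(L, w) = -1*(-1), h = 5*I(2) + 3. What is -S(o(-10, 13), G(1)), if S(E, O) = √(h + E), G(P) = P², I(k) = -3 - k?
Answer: -I*√21 ≈ -4.5826*I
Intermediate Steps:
h = -22 (h = 5*(-3 - 1*2) + 3 = 5*(-3 - 2) + 3 = 5*(-5) + 3 = -25 + 3 = -22)
o(L, w) = 1
S(E, O) = √(-22 + E)
-S(o(-10, 13), G(1)) = -√(-22 + 1) = -√(-21) = -I*√21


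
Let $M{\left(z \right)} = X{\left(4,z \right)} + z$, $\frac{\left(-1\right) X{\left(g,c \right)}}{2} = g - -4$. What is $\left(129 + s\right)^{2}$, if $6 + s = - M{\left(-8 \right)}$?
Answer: $21609$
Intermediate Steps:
$X{\left(g,c \right)} = -8 - 2 g$ ($X{\left(g,c \right)} = - 2 \left(g - -4\right) = - 2 \left(g + 4\right) = - 2 \left(4 + g\right) = -8 - 2 g$)
$M{\left(z \right)} = -16 + z$ ($M{\left(z \right)} = \left(-8 - 8\right) + z = -16 + z$)
$s = 18$ ($s = -6 - \left(-16 - 8\right) = -6 - -24 = -6 + 24 = 18$)
$\left(129 + s\right)^{2} = \left(129 + 18\right)^{2} = 147^{2} = 21609$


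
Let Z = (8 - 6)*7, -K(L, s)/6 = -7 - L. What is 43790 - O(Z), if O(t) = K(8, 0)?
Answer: 43700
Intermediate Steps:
K(L, s) = 42 + 6*L (K(L, s) = -6*(-7 - L) = 42 + 6*L)
Z = 14 (Z = 2*7 = 14)
O(t) = 90 (O(t) = 42 + 6*8 = 42 + 48 = 90)
43790 - O(Z) = 43790 - 1*90 = 43790 - 90 = 43700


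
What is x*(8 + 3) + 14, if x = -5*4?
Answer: -206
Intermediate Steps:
x = -20
x*(8 + 3) + 14 = -20*(8 + 3) + 14 = -20*11 + 14 = -220 + 14 = -206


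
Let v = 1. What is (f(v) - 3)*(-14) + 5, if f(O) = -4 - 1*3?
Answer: 145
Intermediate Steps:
f(O) = -7 (f(O) = -4 - 3 = -7)
(f(v) - 3)*(-14) + 5 = (-7 - 3)*(-14) + 5 = -10*(-14) + 5 = 140 + 5 = 145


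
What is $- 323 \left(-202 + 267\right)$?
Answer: $-20995$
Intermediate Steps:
$- 323 \left(-202 + 267\right) = \left(-323\right) 65 = -20995$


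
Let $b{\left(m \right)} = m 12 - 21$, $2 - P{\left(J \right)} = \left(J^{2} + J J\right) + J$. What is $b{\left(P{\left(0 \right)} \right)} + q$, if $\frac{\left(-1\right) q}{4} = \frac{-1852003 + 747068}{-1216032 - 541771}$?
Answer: $\frac{853669}{1757803} \approx 0.48565$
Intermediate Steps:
$P{\left(J \right)} = 2 - J - 2 J^{2}$ ($P{\left(J \right)} = 2 - \left(\left(J^{2} + J J\right) + J\right) = 2 - \left(\left(J^{2} + J^{2}\right) + J\right) = 2 - \left(2 J^{2} + J\right) = 2 - \left(J + 2 J^{2}\right) = 2 - J - 2 J^{2}$)
$q = - \frac{4419740}{1757803}$ ($q = - 4 \frac{-1852003 + 747068}{-1216032 - 541771} = - 4 \left(- \frac{1104935}{-1757803}\right) = - 4 \left(\left(-1104935\right) \left(- \frac{1}{1757803}\right)\right) = \left(-4\right) \frac{1104935}{1757803} = - \frac{4419740}{1757803} \approx -2.5144$)
$b{\left(m \right)} = -21 + 12 m$ ($b{\left(m \right)} = 12 m - 21 = -21 + 12 m$)
$b{\left(P{\left(0 \right)} \right)} + q = \left(-21 + 12 \left(2 - 0 - 2 \cdot 0^{2}\right)\right) - \frac{4419740}{1757803} = \left(-21 + 12 \left(2 + 0 - 0\right)\right) - \frac{4419740}{1757803} = \left(-21 + 12 \left(2 + 0 + 0\right)\right) - \frac{4419740}{1757803} = \left(-21 + 12 \cdot 2\right) - \frac{4419740}{1757803} = \left(-21 + 24\right) - \frac{4419740}{1757803} = 3 - \frac{4419740}{1757803} = \frac{853669}{1757803}$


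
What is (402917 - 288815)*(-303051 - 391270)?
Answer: -79223414742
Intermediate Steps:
(402917 - 288815)*(-303051 - 391270) = 114102*(-694321) = -79223414742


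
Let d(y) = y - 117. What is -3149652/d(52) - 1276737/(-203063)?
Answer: 91380110283/1885585 ≈ 48463.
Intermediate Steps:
d(y) = -117 + y
-3149652/d(52) - 1276737/(-203063) = -3149652/(-117 + 52) - 1276737/(-203063) = -3149652/(-65) - 1276737*(-1/203063) = -3149652*(-1/65) + 182391/29009 = 3149652/65 + 182391/29009 = 91380110283/1885585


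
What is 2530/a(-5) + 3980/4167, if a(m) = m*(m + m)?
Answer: 1074151/20835 ≈ 51.555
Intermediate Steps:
a(m) = 2*m² (a(m) = m*(2*m) = 2*m²)
2530/a(-5) + 3980/4167 = 2530/((2*(-5)²)) + 3980/4167 = 2530/((2*25)) + 3980*(1/4167) = 2530/50 + 3980/4167 = 2530*(1/50) + 3980/4167 = 253/5 + 3980/4167 = 1074151/20835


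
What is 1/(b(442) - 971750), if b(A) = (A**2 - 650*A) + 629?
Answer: -1/1063057 ≈ -9.4068e-7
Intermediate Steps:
b(A) = 629 + A**2 - 650*A
1/(b(442) - 971750) = 1/((629 + 442**2 - 650*442) - 971750) = 1/((629 + 195364 - 287300) - 971750) = 1/(-91307 - 971750) = 1/(-1063057) = -1/1063057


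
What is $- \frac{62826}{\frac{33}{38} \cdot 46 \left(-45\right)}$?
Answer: $\frac{397898}{11385} \approx 34.949$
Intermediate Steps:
$- \frac{62826}{\frac{33}{38} \cdot 46 \left(-45\right)} = - \frac{62826}{\frac{759}{19} \left(-45\right)} = - \frac{62826}{- \frac{34155}{19}} = \left(-62826\right) \left(- \frac{19}{34155}\right) = \frac{397898}{11385}$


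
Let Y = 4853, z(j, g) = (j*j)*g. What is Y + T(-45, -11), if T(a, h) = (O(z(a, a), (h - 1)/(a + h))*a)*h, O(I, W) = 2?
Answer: 5843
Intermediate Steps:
z(j, g) = g*j**2 (z(j, g) = j**2*g = g*j**2)
T(a, h) = 2*a*h (T(a, h) = (2*a)*h = 2*a*h)
Y + T(-45, -11) = 4853 + 2*(-45)*(-11) = 4853 + 990 = 5843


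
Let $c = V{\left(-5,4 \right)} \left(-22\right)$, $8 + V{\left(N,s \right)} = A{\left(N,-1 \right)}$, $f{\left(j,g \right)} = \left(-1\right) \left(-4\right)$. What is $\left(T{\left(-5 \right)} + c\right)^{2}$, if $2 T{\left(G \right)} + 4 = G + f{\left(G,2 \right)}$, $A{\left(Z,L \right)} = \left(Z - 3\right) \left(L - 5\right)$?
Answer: $\frac{3115225}{4} \approx 7.7881 \cdot 10^{5}$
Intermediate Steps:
$f{\left(j,g \right)} = 4$
$A{\left(Z,L \right)} = \left(-5 + L\right) \left(-3 + Z\right)$ ($A{\left(Z,L \right)} = \left(Z - 3\right) \left(-5 + L\right) = \left(-3 + Z\right) \left(-5 + L\right) = \left(-5 + L\right) \left(-3 + Z\right)$)
$V{\left(N,s \right)} = 10 - 6 N$ ($V{\left(N,s \right)} = -8 - \left(-18 + 6 N\right) = 10 - 6 N$)
$T{\left(G \right)} = \frac{G}{2}$ ($T{\left(G \right)} = -2 + \frac{G + 4}{2} = -2 + \frac{4 + G}{2} = -2 + \left(2 + \frac{G}{2}\right) = \frac{G}{2}$)
$c = -880$ ($c = \left(10 - -30\right) \left(-22\right) = \left(10 + 30\right) \left(-22\right) = 40 \left(-22\right) = -880$)
$\left(T{\left(-5 \right)} + c\right)^{2} = \left(\frac{1}{2} \left(-5\right) - 880\right)^{2} = \left(- \frac{5}{2} - 880\right)^{2} = \left(- \frac{1765}{2}\right)^{2} = \frac{3115225}{4}$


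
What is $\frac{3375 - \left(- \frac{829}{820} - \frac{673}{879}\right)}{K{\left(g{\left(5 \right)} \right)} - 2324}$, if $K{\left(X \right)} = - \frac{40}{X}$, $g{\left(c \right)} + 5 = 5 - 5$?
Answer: $- \frac{2433913051}{1669326480} \approx -1.458$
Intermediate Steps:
$g{\left(c \right)} = -5$ ($g{\left(c \right)} = -5 + \left(5 - 5\right) = -5 + 0 = -5$)
$\frac{3375 - \left(- \frac{829}{820} - \frac{673}{879}\right)}{K{\left(g{\left(5 \right)} \right)} - 2324} = \frac{3375 - \left(- \frac{829}{820} - \frac{673}{879}\right)}{- \frac{40}{-5} - 2324} = \frac{3375 - - \frac{1280551}{720780}}{\left(-40\right) \left(- \frac{1}{5}\right) - 2324} = \frac{3375 + \left(\frac{673}{879} + \frac{829}{820}\right)}{8 - 2324} = \frac{3375 + \frac{1280551}{720780}}{-2316} = \frac{2433913051}{720780} \left(- \frac{1}{2316}\right) = - \frac{2433913051}{1669326480}$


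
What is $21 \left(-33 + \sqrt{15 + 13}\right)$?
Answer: $-693 + 42 \sqrt{7} \approx -581.88$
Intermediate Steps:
$21 \left(-33 + \sqrt{15 + 13}\right) = 21 \left(-33 + \sqrt{28}\right) = 21 \left(-33 + 2 \sqrt{7}\right) = -693 + 42 \sqrt{7}$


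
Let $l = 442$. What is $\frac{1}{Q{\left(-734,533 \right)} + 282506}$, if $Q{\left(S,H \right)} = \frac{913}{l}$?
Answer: $\frac{442}{124868565} \approx 3.5397 \cdot 10^{-6}$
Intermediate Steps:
$Q{\left(S,H \right)} = \frac{913}{442}$
$\frac{1}{Q{\left(-734,533 \right)} + 282506} = \frac{1}{\frac{913}{442} + 282506} = \frac{1}{\frac{124868565}{442}} = \frac{442}{124868565}$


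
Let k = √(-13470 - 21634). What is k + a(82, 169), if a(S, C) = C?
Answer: 169 + 4*I*√2194 ≈ 169.0 + 187.36*I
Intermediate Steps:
k = 4*I*√2194 (k = √(-35104) = 4*I*√2194 ≈ 187.36*I)
k + a(82, 169) = 4*I*√2194 + 169 = 169 + 4*I*√2194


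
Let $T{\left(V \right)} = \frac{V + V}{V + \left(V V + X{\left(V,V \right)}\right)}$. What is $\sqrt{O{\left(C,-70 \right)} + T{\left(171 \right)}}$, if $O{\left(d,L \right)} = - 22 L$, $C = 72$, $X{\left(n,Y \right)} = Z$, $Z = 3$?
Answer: $\frac{\sqrt{148053676270}}{9805} \approx 39.243$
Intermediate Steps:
$X{\left(n,Y \right)} = 3$
$T{\left(V \right)} = \frac{2 V}{3 + V + V^{2}}$ ($T{\left(V \right)} = \frac{V + V}{V + \left(V V + 3\right)} = \frac{2 V}{V + \left(V^{2} + 3\right)} = \frac{2 V}{V + \left(3 + V^{2}\right)} = \frac{2 V}{3 + V + V^{2}}$)
$\sqrt{O{\left(C,-70 \right)} + T{\left(171 \right)}} = \sqrt{\left(-22\right) \left(-70\right) + 2 \cdot 171 \frac{1}{3 + 171 + 171^{2}}} = \sqrt{1540 + 2 \cdot 171 \frac{1}{3 + 171 + 29241}} = \sqrt{1540 + 2 \cdot 171 \cdot \frac{1}{29415}} = \sqrt{1540 + \frac{114}{9805}} = \sqrt{\frac{15099814}{9805}} = \frac{\sqrt{148053676270}}{9805}$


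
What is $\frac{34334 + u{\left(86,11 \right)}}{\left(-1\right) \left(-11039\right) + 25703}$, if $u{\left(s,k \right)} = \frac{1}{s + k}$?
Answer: $\frac{3330399}{3563974} \approx 0.93446$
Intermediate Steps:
$u{\left(s,k \right)} = \frac{1}{k + s}$
$\frac{34334 + u{\left(86,11 \right)}}{\left(-1\right) \left(-11039\right) + 25703} = \frac{34334 + \frac{1}{11 + 86}}{\left(-1\right) \left(-11039\right) + 25703} = \frac{34334 + \frac{1}{97}}{11039 + 25703} = \frac{34334 + \frac{1}{97}}{36742} = \frac{3330399}{97} \cdot \frac{1}{36742} = \frac{3330399}{3563974}$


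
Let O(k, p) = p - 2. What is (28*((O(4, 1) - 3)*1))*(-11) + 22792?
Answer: 24024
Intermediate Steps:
O(k, p) = -2 + p
(28*((O(4, 1) - 3)*1))*(-11) + 22792 = (28*(((-2 + 1) - 3)*1))*(-11) + 22792 = (28*((-1 - 3)*1))*(-11) + 22792 = (28*(-4*1))*(-11) + 22792 = (28*(-4))*(-11) + 22792 = -112*(-11) + 22792 = 1232 + 22792 = 24024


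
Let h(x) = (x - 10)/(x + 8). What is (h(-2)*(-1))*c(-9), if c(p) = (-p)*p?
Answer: -162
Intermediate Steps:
h(x) = (-10 + x)/(8 + x)
c(p) = -p²
(h(-2)*(-1))*c(-9) = (((-10 - 2)/(8 - 2))*(-1))*(-1*(-9)²) = ((-12/6)*(-1))*(-1*81) = (((⅙)*(-12))*(-1))*(-81) = -2*(-1)*(-81) = 2*(-81) = -162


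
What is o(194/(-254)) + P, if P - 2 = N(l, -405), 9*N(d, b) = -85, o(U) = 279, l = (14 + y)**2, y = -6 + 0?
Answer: 2444/9 ≈ 271.56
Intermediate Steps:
y = -6
l = 64 (l = (14 - 6)**2 = 8**2 = 64)
N(d, b) = -85/9 (N(d, b) = (1/9)*(-85) = -85/9)
P = -67/9 (P = 2 - 85/9 = -67/9 ≈ -7.4444)
o(194/(-254)) + P = 279 - 67/9 = 2444/9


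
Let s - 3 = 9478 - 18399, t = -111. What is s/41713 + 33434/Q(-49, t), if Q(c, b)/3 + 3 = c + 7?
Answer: -199405196/804465 ≈ -247.87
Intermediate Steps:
s = -8918 (s = 3 + (9478 - 18399) = 3 - 8921 = -8918)
Q(c, b) = 12 + 3*c (Q(c, b) = -9 + 3*(c + 7) = -9 + 3*(7 + c) = -9 + (21 + 3*c) = 12 + 3*c)
s/41713 + 33434/Q(-49, t) = -8918/41713 + 33434/(12 + 3*(-49)) = -8918*1/41713 + 33434/(12 - 147) = -1274/5959 + 33434/(-135) = -1274/5959 + 33434*(-1/135) = -1274/5959 - 33434/135 = -199405196/804465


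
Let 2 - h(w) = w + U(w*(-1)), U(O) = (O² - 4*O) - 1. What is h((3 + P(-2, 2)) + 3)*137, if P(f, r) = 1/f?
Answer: -30003/4 ≈ -7500.8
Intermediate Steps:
U(O) = -1 + O² - 4*O
h(w) = 3 - w² - 5*w (h(w) = 2 - (w + (-1 + (w*(-1))² - 4*w*(-1))) = 2 - (w + (-1 + (-w)² - (-4)*w)) = 2 - (w + (-1 + w² + 4*w)) = 2 - (-1 + w² + 5*w) = 2 + (1 - w² - 5*w) = 3 - w² - 5*w)
h((3 + P(-2, 2)) + 3)*137 = (3 - ((3 + 1/(-2)) + 3)² - 5*((3 + 1/(-2)) + 3))*137 = (3 - ((3 - ½) + 3)² - 5*((3 - ½) + 3))*137 = (3 - (5/2 + 3)² - 5*(5/2 + 3))*137 = (3 - (11/2)² - 5*11/2)*137 = (3 - 1*121/4 - 55/2)*137 = (3 - 121/4 - 55/2)*137 = -219/4*137 = -30003/4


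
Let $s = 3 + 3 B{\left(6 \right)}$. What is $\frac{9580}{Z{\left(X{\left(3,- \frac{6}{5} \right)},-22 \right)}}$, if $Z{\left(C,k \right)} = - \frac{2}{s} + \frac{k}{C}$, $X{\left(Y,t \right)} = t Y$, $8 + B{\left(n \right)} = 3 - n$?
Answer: $\frac{215550}{139} \approx 1550.7$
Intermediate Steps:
$B{\left(n \right)} = -5 - n$ ($B{\left(n \right)} = -8 - \left(-3 + n\right) = -5 - n$)
$s = -30$ ($s = 3 + 3 \left(-5 - 6\right) = 3 + 3 \left(-11\right) = 3 - 33 = -30$)
$X{\left(Y,t \right)} = Y t$
$Z{\left(C,k \right)} = \frac{1}{15} + \frac{k}{C}$ ($Z{\left(C,k \right)} = - \frac{2}{-30} + \frac{k}{C} = \left(-2\right) \left(- \frac{1}{30}\right) + \frac{k}{C} = \frac{1}{15} + \frac{k}{C}$)
$\frac{9580}{Z{\left(X{\left(3,- \frac{6}{5} \right)},-22 \right)}} = \frac{9580}{\frac{1}{3 \left(- \frac{6}{5}\right)} \left(-22 + \frac{3 \left(- \frac{6}{5}\right)}{15}\right)} = \frac{9580}{\frac{1}{- \frac{18}{5}} \left(-22 + \frac{1}{15} \left(- \frac{18}{5}\right)\right)} = \frac{9580}{\left(- \frac{5}{18}\right) \left(-22 - \frac{6}{25}\right)} = \frac{9580}{\left(- \frac{5}{18}\right) \left(- \frac{556}{25}\right)} = \frac{9580}{\frac{278}{45}} = 9580 \cdot \frac{45}{278} = \frac{215550}{139}$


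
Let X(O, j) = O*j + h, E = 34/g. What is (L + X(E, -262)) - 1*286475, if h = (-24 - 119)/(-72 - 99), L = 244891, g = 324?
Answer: -64038802/1539 ≈ -41611.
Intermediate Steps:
E = 17/162 (E = 34/324 = 34*(1/324) = 17/162 ≈ 0.10494)
h = 143/171 (h = -143/(-171) = -143*(-1/171) = 143/171 ≈ 0.83626)
X(O, j) = 143/171 + O*j (X(O, j) = O*j + 143/171 = 143/171 + O*j)
(L + X(E, -262)) - 1*286475 = (244891 + (143/171 + (17/162)*(-262))) - 1*286475 = (244891 + (143/171 - 2227/81)) - 286475 = (244891 - 41026/1539) - 286475 = 376846223/1539 - 286475 = -64038802/1539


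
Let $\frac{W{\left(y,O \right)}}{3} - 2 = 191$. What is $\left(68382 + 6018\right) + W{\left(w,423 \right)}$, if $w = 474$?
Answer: $74979$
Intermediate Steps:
$W{\left(y,O \right)} = 579$ ($W{\left(y,O \right)} = 6 + 3 \cdot 191 = 6 + 573 = 579$)
$\left(68382 + 6018\right) + W{\left(w,423 \right)} = \left(68382 + 6018\right) + 579 = 74400 + 579 = 74979$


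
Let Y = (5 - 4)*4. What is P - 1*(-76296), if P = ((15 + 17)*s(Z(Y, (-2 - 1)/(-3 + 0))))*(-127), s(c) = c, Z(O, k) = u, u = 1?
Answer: 72232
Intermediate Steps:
Y = 4 (Y = 1*4 = 4)
Z(O, k) = 1
P = -4064 (P = ((15 + 17)*1)*(-127) = (32*1)*(-127) = 32*(-127) = -4064)
P - 1*(-76296) = -4064 - 1*(-76296) = -4064 + 76296 = 72232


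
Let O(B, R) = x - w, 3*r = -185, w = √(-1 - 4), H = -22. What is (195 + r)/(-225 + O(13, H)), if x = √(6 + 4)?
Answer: 400/(3*(-225 + √10 - I*√5)) ≈ -0.60098 + 0.0060577*I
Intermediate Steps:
w = I*√5 (w = √(-5) = I*√5 ≈ 2.2361*I)
r = -185/3 (r = (⅓)*(-185) = -185/3 ≈ -61.667)
x = √10 ≈ 3.1623
O(B, R) = √10 - I*√5
(195 + r)/(-225 + O(13, H)) = (195 - 185/3)/(-225 + (√10 - I*√5)) = 400/(3*(-225 + √10 - I*√5))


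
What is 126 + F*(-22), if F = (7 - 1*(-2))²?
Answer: -1656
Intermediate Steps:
F = 81 (F = (7 + 2)² = 9² = 81)
126 + F*(-22) = 126 + 81*(-22) = 126 - 1782 = -1656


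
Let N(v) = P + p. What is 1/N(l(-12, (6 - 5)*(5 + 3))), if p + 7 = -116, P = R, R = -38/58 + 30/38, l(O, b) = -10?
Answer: -551/67699 ≈ -0.0081390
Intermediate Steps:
R = 74/551 (R = -38*1/58 + 30*(1/38) = -19/29 + 15/19 = 74/551 ≈ 0.13430)
P = 74/551 ≈ 0.13430
p = -123 (p = -7 - 116 = -123)
N(v) = -67699/551 (N(v) = 74/551 - 123 = -67699/551)
1/N(l(-12, (6 - 5)*(5 + 3))) = 1/(-67699/551) = -551/67699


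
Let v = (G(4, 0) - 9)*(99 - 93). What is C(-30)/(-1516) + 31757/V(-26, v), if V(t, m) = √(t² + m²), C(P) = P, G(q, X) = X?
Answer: 15/758 + 31757*√898/1796 ≈ 529.89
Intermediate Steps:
v = -54 (v = (0 - 9)*(99 - 93) = -9*6 = -54)
V(t, m) = √(m² + t²)
C(-30)/(-1516) + 31757/V(-26, v) = -30/(-1516) + 31757/(√((-54)² + (-26)²)) = -30*(-1/1516) + 31757/(√(2916 + 676)) = 15/758 + 31757/(√3592) = 15/758 + 31757/((2*√898)) = 15/758 + 31757*(√898/1796) = 15/758 + 31757*√898/1796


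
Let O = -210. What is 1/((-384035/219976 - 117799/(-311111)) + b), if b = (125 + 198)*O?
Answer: -68436953336/4642172109340941 ≈ -1.4742e-5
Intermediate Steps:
b = -67830 (b = (125 + 198)*(-210) = 323*(-210) = -67830)
1/((-384035/219976 - 117799/(-311111)) + b) = 1/((-384035/219976 - 117799/(-311111)) - 67830) = 1/((-384035*1/219976 - 117799*(-1/311111)) - 67830) = 1/((-384035/219976 + 117799/311111) - 67830) = 1/(-93564560061/68436953336 - 67830) = 1/(-4642172109340941/68436953336) = -68436953336/4642172109340941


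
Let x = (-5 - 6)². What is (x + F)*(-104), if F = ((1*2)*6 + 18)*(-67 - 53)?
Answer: 361816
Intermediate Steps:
x = 121 (x = (-11)² = 121)
F = -3600 (F = (2*6 + 18)*(-120) = (12 + 18)*(-120) = 30*(-120) = -3600)
(x + F)*(-104) = (121 - 3600)*(-104) = -3479*(-104) = 361816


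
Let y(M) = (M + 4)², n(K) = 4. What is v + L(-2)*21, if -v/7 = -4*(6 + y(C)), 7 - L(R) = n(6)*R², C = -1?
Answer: 231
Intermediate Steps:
y(M) = (4 + M)²
L(R) = 7 - 4*R²
v = 420 (v = -(-28)*(6 + (4 - 1)²) = -(-28)*(6 + 3²) = -(-28)*(6 + 9) = -(-28)*15 = -7*(-60) = 420)
v + L(-2)*21 = 420 + (7 - 4*(-2)²)*21 = 420 + (7 - 4*4)*21 = 420 + (7 - 16)*21 = 420 - 9*21 = 420 - 189 = 231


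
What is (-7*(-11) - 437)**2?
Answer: 129600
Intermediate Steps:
(-7*(-11) - 437)**2 = (77 - 437)**2 = (-360)**2 = 129600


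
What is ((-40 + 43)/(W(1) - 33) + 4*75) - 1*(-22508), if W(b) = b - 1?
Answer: 250887/11 ≈ 22808.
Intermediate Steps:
W(b) = -1 + b
((-40 + 43)/(W(1) - 33) + 4*75) - 1*(-22508) = ((-40 + 43)/((-1 + 1) - 33) + 4*75) - 1*(-22508) = (3/(0 - 33) + 300) + 22508 = (3/(-33) + 300) + 22508 = (3*(-1/33) + 300) + 22508 = (-1/11 + 300) + 22508 = 3299/11 + 22508 = 250887/11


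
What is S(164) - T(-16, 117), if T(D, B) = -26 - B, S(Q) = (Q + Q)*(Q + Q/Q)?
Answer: 54263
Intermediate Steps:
S(Q) = 2*Q*(1 + Q) (S(Q) = (2*Q)*(Q + 1) = (2*Q)*(1 + Q) = 2*Q*(1 + Q))
S(164) - T(-16, 117) = 2*164*(1 + 164) - (-26 - 1*117) = 2*164*165 - (-26 - 117) = 54120 - 1*(-143) = 54120 + 143 = 54263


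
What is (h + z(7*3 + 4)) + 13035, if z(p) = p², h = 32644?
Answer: 46304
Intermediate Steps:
(h + z(7*3 + 4)) + 13035 = (32644 + (7*3 + 4)²) + 13035 = (32644 + (21 + 4)²) + 13035 = (32644 + 25²) + 13035 = (32644 + 625) + 13035 = 33269 + 13035 = 46304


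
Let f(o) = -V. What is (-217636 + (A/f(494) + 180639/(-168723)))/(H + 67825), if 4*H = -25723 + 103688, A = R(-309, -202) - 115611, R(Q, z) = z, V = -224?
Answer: -916100590823/366669573480 ≈ -2.4984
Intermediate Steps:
f(o) = 224 (f(o) = -1*(-224) = 224)
A = -115813 (A = -202 - 115611 = -115813)
H = 77965/4 (H = (-25723 + 103688)/4 = (¼)*77965 = 77965/4 ≈ 19491.)
(-217636 + (A/f(494) + 180639/(-168723)))/(H + 67825) = (-217636 + (-115813/224 + 180639/(-168723)))/(77965/4 + 67825) = (-217636 + (-115813*1/224 + 180639*(-1/168723)))/(349265/4) = (-217636 + (-115813/224 - 20071/18747))*(4/349265) = (-217636 - 2175642215/4199328)*(4/349265) = -916100590823/4199328*4/349265 = -916100590823/366669573480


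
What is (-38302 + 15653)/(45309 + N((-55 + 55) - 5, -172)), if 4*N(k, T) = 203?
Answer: -90596/181439 ≈ -0.49932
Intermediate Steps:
N(k, T) = 203/4 (N(k, T) = (¼)*203 = 203/4)
(-38302 + 15653)/(45309 + N((-55 + 55) - 5, -172)) = (-38302 + 15653)/(45309 + 203/4) = -22649/181439/4 = -22649*4/181439 = -90596/181439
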